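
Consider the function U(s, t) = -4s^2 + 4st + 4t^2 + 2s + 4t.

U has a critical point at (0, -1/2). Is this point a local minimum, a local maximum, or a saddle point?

saddle point

The Hessian of U is constant: H = [[-8, 4], [4, 8]].
det(H) = (-8)·8 − 4² = -80.
Since det(H) < 0, H is indefinite and the critical point is a saddle point.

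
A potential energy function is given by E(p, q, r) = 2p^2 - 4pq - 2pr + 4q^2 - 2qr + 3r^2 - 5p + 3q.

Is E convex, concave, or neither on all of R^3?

E is quadratic, so its Hessian is the constant matrix H = [[4, -4, -2], [-4, 8, -2], [-2, -2, 6]].
Leading principal minors: 4, 16, 16.
All positive ⇒ H ≻ 0 ⇒ convex.

convex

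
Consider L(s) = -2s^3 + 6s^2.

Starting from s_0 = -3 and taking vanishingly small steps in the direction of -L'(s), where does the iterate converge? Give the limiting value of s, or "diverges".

L'(s) = -6s(s - 2), so L'(-3) = -90.
Gradient descent moves in the -L' direction, i.e. s is increasing.
The nearest critical point in that direction is s = 0, where L'' = 12 > 0 (a local minimum). The iterate converges there.

0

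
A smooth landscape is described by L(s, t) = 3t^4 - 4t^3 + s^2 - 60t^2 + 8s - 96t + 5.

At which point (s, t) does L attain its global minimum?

L(s,t) separates as P(s) + Q(t) + 5, so its minimum is min P + min Q + 5.
P'(s) = 2s + 8 vanishes at s ∈ {-4}; Q'(t) = 12(t - 4)(t + 1)(t + 2) vanishes at t ∈ {-2, -1, 4}.
Local minima of P (where P''>0): P(-4)=-16. Local minima of Q: Q(-2)=32, Q(4)=-832.
So the global minimum of L is P(-4) + Q(4) + 5 = -16 − 832 + 5 = -843, attained at (-4, 4).

(-4, 4)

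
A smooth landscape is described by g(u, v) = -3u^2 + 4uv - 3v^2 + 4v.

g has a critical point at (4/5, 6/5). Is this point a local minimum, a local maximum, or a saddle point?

The Hessian of g is constant: H = [[-6, 4], [4, -6]].
det(H) = (-6)·(-6) − 4² = 20.
det(H) > 0 and tr(H) = -12 < 0, so H is negative definite and the point is a local maximum.

local maximum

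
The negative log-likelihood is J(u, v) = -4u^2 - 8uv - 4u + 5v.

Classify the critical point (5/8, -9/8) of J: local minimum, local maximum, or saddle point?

The Hessian of J is constant: H = [[-8, -8], [-8, 0]].
det(H) = (-8)·0 − (-8)² = -64.
Since det(H) < 0, H is indefinite and the critical point is a saddle point.

saddle point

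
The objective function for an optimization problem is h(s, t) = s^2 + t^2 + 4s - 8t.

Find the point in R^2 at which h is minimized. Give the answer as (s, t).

(-2, 4)

h(s,t) separates as P(s) + Q(t), so its minimum is min P + min Q.
P'(s) = 2s + 4 vanishes at s ∈ {-2}; Q'(t) = 2(t - 4) vanishes at t ∈ {4}.
Local minima of P (where P''>0): P(-2)=-4. Local minima of Q: Q(4)=-16.
So the global minimum of h is P(-2) + Q(4) = -4 − 16 = -20, attained at (-2, 4).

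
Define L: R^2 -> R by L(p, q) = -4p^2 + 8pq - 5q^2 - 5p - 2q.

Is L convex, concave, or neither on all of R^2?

L is quadratic, so its Hessian is the constant matrix H = [[-8, 8], [8, -10]].
det(H) = 16, tr(H) = -18.
det(H) > 0 and tr(H) < 0, so H is negative definite everywhere: concave.

concave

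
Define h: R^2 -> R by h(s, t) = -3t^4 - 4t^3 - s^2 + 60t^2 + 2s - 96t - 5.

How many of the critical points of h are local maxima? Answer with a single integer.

h separates as a function of s plus a function of t, so ∇h=0 decouples.
∂h/∂s = -2(s - 1) = 0 at s ∈ {1}; ∂h/∂t = -12(t - 2)(t - 1)(t + 4) = 0 at t ∈ {-4, 1, 2}.
The Hessian is diagonal: diag(h_ss, h_tt). Second derivatives: h_ss(1)=-2; h_tt(-4)=-360, h_tt(1)=60, h_tt(2)=-72.
Local maxima occur where both diagonal entries negative: (1, -4), (1, 2). Count: 2.

2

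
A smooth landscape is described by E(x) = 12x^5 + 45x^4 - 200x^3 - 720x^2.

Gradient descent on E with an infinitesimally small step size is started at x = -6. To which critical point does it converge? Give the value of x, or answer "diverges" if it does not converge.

diverges

E'(x) = 60x(x - 3)(x + 2)(x + 4), so E'(-6) = 25920.
Gradient descent moves in the -E' direction, i.e. x is decreasing.
There is no critical point below x=-6, and E' keeps the same sign, so the iterate runs off to −∞.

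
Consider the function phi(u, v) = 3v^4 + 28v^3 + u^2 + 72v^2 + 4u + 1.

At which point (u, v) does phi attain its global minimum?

phi(u,v) separates as P(u) + Q(v) + 1, so its minimum is min P + min Q + 1.
P'(u) = 2u + 4 vanishes at u ∈ {-2}; Q'(v) = 12v(v + 3)(v + 4) vanishes at v ∈ {-4, -3, 0}.
Local minima of P (where P''>0): P(-2)=-4. Local minima of Q: Q(-4)=128, Q(0)=0.
So the global minimum of phi is P(-2) + Q(0) + 1 = -4 + 0 + 1 = -3, attained at (-2, 0).

(-2, 0)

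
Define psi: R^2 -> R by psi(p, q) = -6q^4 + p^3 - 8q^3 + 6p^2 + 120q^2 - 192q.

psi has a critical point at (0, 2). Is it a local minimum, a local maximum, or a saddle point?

saddle point

The mixed partial ∂²psi/∂p∂q is 0, so the Hessian at any point is diag(psi_pp, psi_qq) = diag(6(p + 2), 24(-3q^2 - 2q + 10)).
At (0, 2): H = diag(12, -144).
The eigenvalues have opposite signs, so H is indefinite: a saddle point.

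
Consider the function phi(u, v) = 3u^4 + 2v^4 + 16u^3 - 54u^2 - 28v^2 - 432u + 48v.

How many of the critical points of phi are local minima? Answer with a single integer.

4

phi separates as a function of u plus a function of v, so ∇phi=0 decouples.
∂phi/∂u = 12(u - 3)(u + 3)(u + 4) = 0 at u ∈ {-4, -3, 3}; ∂phi/∂v = 8(v - 2)(v - 1)(v + 3) = 0 at v ∈ {-3, 1, 2}.
The Hessian is diagonal: diag(phi_uu, phi_vv). Second derivatives: phi_uu(-4)=84, phi_uu(-3)=-72, phi_uu(3)=504; phi_vv(-3)=160, phi_vv(1)=-32, phi_vv(2)=40.
Local minima occur where both diagonal entries positive: (-4, -3), (-4, 2), (3, -3), (3, 2). Count: 4.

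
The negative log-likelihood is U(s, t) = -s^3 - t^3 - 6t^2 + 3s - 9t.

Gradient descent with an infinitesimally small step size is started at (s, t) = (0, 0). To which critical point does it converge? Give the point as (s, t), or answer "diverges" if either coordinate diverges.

U is separable, so gradient descent decouples: s follows -∂U/∂s, t follows -∂U/∂t.
∂U/∂s = -3(s - 1)(s + 1); at s=0 this is 3, so s decreases.
∂U/∂t = -3(t + 1)(t + 3); at t=0 this is -9, so t increases.
The t-coordinate has no critical point in that direction and runs off to infinity.

diverges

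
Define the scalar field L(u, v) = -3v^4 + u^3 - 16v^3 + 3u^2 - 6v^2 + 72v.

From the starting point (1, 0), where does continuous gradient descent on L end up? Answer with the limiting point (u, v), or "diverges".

(0, -2)

L is separable, so gradient descent decouples: u follows -∂L/∂u, v follows -∂L/∂v.
∂L/∂u = 3u(u + 2); at u=1 this is 9, so u decreases.
∂L/∂v = -12(v - 1)(v + 2)(v + 3); at v=0 this is 72, so v decreases.
u converges to its nearest critical value 0 (a local min of the u-part); v converges to -2. The iterate converges to (0, -2).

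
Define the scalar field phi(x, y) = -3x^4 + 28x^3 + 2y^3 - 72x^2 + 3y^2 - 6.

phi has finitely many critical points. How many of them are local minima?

1

phi separates as a function of x plus a function of y, so ∇phi=0 decouples.
∂phi/∂x = -12x(x - 4)(x - 3) = 0 at x ∈ {0, 3, 4}; ∂phi/∂y = 6y(y + 1) = 0 at y ∈ {-1, 0}.
The Hessian is diagonal: diag(phi_xx, phi_yy). Second derivatives: phi_xx(0)=-144, phi_xx(3)=36, phi_xx(4)=-48; phi_yy(-1)=-6, phi_yy(0)=6.
Local minima occur where both diagonal entries positive: (3, 0). Count: 1.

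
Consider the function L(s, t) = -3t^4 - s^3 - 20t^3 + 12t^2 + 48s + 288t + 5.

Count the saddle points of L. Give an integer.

L separates as a function of s plus a function of t, so ∇L=0 decouples.
∂L/∂s = -3(s - 4)(s + 4) = 0 at s ∈ {-4, 4}; ∂L/∂t = -12(t - 2)(t + 3)(t + 4) = 0 at t ∈ {-4, -3, 2}.
The Hessian is diagonal: diag(L_ss, L_tt). Second derivatives: L_ss(-4)=24, L_ss(4)=-24; L_tt(-4)=-72, L_tt(-3)=60, L_tt(2)=-360.
Saddle points occur where the two diagonal entries have opposite signs: (-4, -4), (-4, 2), (4, -3). Count: 3.

3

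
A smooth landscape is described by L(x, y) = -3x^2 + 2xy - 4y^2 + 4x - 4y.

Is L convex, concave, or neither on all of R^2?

concave

L is quadratic, so its Hessian is the constant matrix H = [[-6, 2], [2, -8]].
det(H) = 44, tr(H) = -14.
det(H) > 0 and tr(H) < 0, so H is negative definite everywhere: concave.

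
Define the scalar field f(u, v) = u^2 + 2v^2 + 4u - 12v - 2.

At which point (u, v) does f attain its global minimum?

(-2, 3)

f(u,v) separates as P(u) + Q(v) − 2, so its minimum is min P + min Q − 2.
P'(u) = 2u + 4 vanishes at u ∈ {-2}; Q'(v) = 4v - 12 vanishes at v ∈ {3}.
Local minima of P (where P''>0): P(-2)=-4. Local minima of Q: Q(3)=-18.
So the global minimum of f is P(-2) + Q(3) − 2 = -4 − 18 − 2 = -24, attained at (-2, 3).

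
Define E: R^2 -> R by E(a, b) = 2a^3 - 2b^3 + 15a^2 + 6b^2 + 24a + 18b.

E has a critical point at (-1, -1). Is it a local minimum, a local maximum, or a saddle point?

local minimum

The mixed partial ∂²E/∂a∂b is 0, so the Hessian at any point is diag(E_aa, E_bb) = diag(6(2a + 5), 12(-b + 1)).
At (-1, -1): H = diag(18, 24).
Both eigenvalues are positive, so H is positive definite: a local minimum.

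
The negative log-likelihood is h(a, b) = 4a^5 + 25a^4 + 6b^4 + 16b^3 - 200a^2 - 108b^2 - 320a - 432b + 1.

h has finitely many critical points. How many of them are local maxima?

2

h separates as a function of a plus a function of b, so ∇h=0 decouples.
∂h/∂a = 20(a - 2)(a + 1)(a + 2)(a + 4) = 0 at a ∈ {-4, -2, -1, 2}; ∂h/∂b = 24(b - 3)(b + 2)(b + 3) = 0 at b ∈ {-3, -2, 3}.
The Hessian is diagonal: diag(h_aa, h_bb). Second derivatives: h_aa(-4)=-720, h_aa(-2)=160, h_aa(-1)=-180, h_aa(2)=1440; h_bb(-3)=144, h_bb(-2)=-120, h_bb(3)=720.
Local maxima occur where both diagonal entries negative: (-4, -2), (-1, -2). Count: 2.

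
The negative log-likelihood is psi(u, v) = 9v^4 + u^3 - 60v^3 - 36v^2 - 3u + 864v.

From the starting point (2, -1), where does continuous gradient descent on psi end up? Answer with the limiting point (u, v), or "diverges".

psi is separable, so gradient descent decouples: u follows -∂psi/∂u, v follows -∂psi/∂v.
∂psi/∂u = 3(u - 1)(u + 1); at u=2 this is 9, so u decreases.
∂psi/∂v = 36(v - 4)(v - 3)(v + 2); at v=-1 this is 720, so v decreases.
u converges to its nearest critical value 1 (a local min of the u-part); v converges to -2. The iterate converges to (1, -2).

(1, -2)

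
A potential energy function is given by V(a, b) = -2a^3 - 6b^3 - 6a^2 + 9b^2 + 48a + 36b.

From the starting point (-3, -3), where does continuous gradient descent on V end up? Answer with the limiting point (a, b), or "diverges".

V is separable, so gradient descent decouples: a follows -∂V/∂a, b follows -∂V/∂b.
∂V/∂a = -6(a - 2)(a + 4); at a=-3 this is 30, so a decreases.
∂V/∂b = -18(b - 2)(b + 1); at b=-3 this is -180, so b increases.
a converges to its nearest critical value -4 (a local min of the a-part); b converges to -1. The iterate converges to (-4, -1).

(-4, -1)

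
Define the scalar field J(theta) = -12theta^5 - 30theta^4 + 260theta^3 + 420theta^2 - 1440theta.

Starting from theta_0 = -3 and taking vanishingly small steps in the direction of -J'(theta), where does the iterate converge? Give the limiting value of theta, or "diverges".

-4

J'(theta) = -60(theta - 3)(theta - 1)(theta + 2)(theta + 4), so J'(-3) = 1440.
Gradient descent moves in the -J' direction, i.e. theta is decreasing.
The nearest critical point in that direction is theta = -4, where J'' = 4200 > 0 (a local minimum). The iterate converges there.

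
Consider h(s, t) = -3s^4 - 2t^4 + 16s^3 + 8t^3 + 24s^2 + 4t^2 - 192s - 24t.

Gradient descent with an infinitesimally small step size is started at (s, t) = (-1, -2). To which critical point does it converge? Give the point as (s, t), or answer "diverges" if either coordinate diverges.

h is separable, so gradient descent decouples: s follows -∂h/∂s, t follows -∂h/∂t.
∂h/∂s = -12(s - 4)(s - 2)(s + 2); at s=-1 this is -180, so s increases.
∂h/∂t = -8(t - 3)(t - 1)(t + 1); at t=-2 this is 120, so t decreases.
The t-coordinate has no critical point in that direction and runs off to infinity.

diverges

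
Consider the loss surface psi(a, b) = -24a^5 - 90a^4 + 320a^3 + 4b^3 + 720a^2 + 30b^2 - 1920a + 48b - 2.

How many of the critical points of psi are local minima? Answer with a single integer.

2

psi separates as a function of a plus a function of b, so ∇psi=0 decouples.
∂psi/∂a = -120(a - 2)(a - 1)(a + 2)(a + 4) = 0 at a ∈ {-4, -2, 1, 2}; ∂psi/∂b = 12(b + 1)(b + 4) = 0 at b ∈ {-4, -1}.
The Hessian is diagonal: diag(psi_aa, psi_bb). Second derivatives: psi_aa(-4)=7200, psi_aa(-2)=-2880, psi_aa(1)=1800, psi_aa(2)=-2880; psi_bb(-4)=-36, psi_bb(-1)=36.
Local minima occur where both diagonal entries positive: (-4, -1), (1, -1). Count: 2.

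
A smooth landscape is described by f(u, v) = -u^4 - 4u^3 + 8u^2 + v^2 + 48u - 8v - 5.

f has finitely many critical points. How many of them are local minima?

f separates as a function of u plus a function of v, so ∇f=0 decouples.
∂f/∂u = -4(u - 2)(u + 2)(u + 3) = 0 at u ∈ {-3, -2, 2}; ∂f/∂v = 2(v - 4) = 0 at v ∈ {4}.
The Hessian is diagonal: diag(f_uu, f_vv). Second derivatives: f_uu(-3)=-20, f_uu(-2)=16, f_uu(2)=-80; f_vv(4)=2.
Local minima occur where both diagonal entries positive: (-2, 4). Count: 1.

1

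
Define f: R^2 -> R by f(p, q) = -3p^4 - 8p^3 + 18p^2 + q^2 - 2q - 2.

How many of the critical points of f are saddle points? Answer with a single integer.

f separates as a function of p plus a function of q, so ∇f=0 decouples.
∂f/∂p = -12p(p - 1)(p + 3) = 0 at p ∈ {-3, 0, 1}; ∂f/∂q = 2(q - 1) = 0 at q ∈ {1}.
The Hessian is diagonal: diag(f_pp, f_qq). Second derivatives: f_pp(-3)=-144, f_pp(0)=36, f_pp(1)=-48; f_qq(1)=2.
Saddle points occur where the two diagonal entries have opposite signs: (-3, 1), (1, 1). Count: 2.

2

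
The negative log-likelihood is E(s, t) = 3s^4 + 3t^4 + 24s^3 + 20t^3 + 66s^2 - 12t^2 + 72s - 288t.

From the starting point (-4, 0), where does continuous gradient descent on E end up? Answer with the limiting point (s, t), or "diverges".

(-3, 2)

E is separable, so gradient descent decouples: s follows -∂E/∂s, t follows -∂E/∂t.
∂E/∂s = 12(s + 1)(s + 2)(s + 3); at s=-4 this is -72, so s increases.
∂E/∂t = 12(t - 2)(t + 3)(t + 4); at t=0 this is -288, so t increases.
s converges to its nearest critical value -3 (a local min of the s-part); t converges to 2. The iterate converges to (-3, 2).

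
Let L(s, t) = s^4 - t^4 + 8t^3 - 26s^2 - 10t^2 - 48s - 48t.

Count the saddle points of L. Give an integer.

5

L separates as a function of s plus a function of t, so ∇L=0 decouples.
∂L/∂s = 4(s - 4)(s + 1)(s + 3) = 0 at s ∈ {-3, -1, 4}; ∂L/∂t = -4(t - 4)(t - 3)(t + 1) = 0 at t ∈ {-1, 3, 4}.
The Hessian is diagonal: diag(L_ss, L_tt). Second derivatives: L_ss(-3)=56, L_ss(-1)=-40, L_ss(4)=140; L_tt(-1)=-80, L_tt(3)=16, L_tt(4)=-20.
Saddle points occur where the two diagonal entries have opposite signs: (-3, -1), (-3, 4), (-1, 3), (4, -1), (4, 4). Count: 5.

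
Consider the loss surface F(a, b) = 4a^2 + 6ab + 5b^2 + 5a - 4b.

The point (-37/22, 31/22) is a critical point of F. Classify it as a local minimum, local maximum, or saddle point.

The Hessian of F is constant: H = [[8, 6], [6, 10]].
det(H) = 8·10 − 6² = 44.
det(H) > 0 and tr(H) = 18 > 0, so H is positive definite and the point is a local minimum.

local minimum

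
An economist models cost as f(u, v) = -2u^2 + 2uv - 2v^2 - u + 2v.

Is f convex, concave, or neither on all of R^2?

concave

f is quadratic, so its Hessian is the constant matrix H = [[-4, 2], [2, -4]].
det(H) = 12, tr(H) = -8.
det(H) > 0 and tr(H) < 0, so H is negative definite everywhere: concave.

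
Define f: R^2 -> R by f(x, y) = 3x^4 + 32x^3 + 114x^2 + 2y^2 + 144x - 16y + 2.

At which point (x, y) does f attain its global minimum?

f(x,y) separates as P(x) + Q(y) + 2, so its minimum is min P + min Q + 2.
P'(x) = 12(x + 1)(x + 3)(x + 4) vanishes at x ∈ {-4, -3, -1}; Q'(y) = 4y - 16 vanishes at y ∈ {4}.
Local minima of P (where P''>0): P(-4)=-32, P(-1)=-59. Local minima of Q: Q(4)=-32.
So the global minimum of f is P(-1) + Q(4) + 2 = -59 − 32 + 2 = -89, attained at (-1, 4).

(-1, 4)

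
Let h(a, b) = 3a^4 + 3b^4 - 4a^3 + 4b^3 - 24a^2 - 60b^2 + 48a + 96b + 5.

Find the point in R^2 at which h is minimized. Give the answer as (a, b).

h(a,b) separates as P(a) + Q(b) + 5, so its minimum is min P + min Q + 5.
P'(a) = 12(a - 2)(a - 1)(a + 2) vanishes at a ∈ {-2, 1, 2}; Q'(b) = 12(b - 2)(b - 1)(b + 4) vanishes at b ∈ {-4, 1, 2}.
Local minima of P (where P''>0): P(-2)=-112, P(2)=16. Local minima of Q: Q(-4)=-832, Q(2)=32.
So the global minimum of h is P(-2) + Q(-4) + 5 = -112 − 832 + 5 = -939, attained at (-2, -4).

(-2, -4)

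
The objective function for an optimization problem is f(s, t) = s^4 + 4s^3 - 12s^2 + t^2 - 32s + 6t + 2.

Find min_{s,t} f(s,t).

f(s,t) separates as P(s) + Q(t) + 2, so its minimum is min P + min Q + 2.
P'(s) = 4(s - 2)(s + 1)(s + 4) vanishes at s ∈ {-4, -1, 2}; Q'(t) = 2(t + 3) vanishes at t ∈ {-3}.
Local minima of P (where P''>0): P(-4)=-64, P(2)=-64. Local minima of Q: Q(-3)=-9.
So the global minimum of f is P(-4) + Q(-3) + 2 = -64 − 9 + 2 = -71, attained at (-4, -3).

-71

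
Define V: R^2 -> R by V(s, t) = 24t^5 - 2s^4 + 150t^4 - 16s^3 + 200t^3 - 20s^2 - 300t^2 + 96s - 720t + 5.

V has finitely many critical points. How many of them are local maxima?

V separates as a function of s plus a function of t, so ∇V=0 decouples.
∂V/∂s = -8(s - 1)(s + 3)(s + 4) = 0 at s ∈ {-4, -3, 1}; ∂V/∂t = 120(t - 1)(t + 1)(t + 2)(t + 3) = 0 at t ∈ {-3, -2, -1, 1}.
The Hessian is diagonal: diag(V_ss, V_tt). Second derivatives: V_ss(-4)=-40, V_ss(-3)=32, V_ss(1)=-160; V_tt(-3)=-960, V_tt(-2)=360, V_tt(-1)=-480, V_tt(1)=2880.
Local maxima occur where both diagonal entries negative: (-4, -3), (-4, -1), (1, -3), (1, -1). Count: 4.

4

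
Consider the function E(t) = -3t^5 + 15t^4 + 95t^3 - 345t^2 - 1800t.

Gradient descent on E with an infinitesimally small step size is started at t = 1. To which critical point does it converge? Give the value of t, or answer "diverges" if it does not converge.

E'(t) = -15(t - 5)(t - 4)(t + 2)(t + 3), so E'(1) = -2160.
Gradient descent moves in the -E' direction, i.e. t is increasing.
The nearest critical point in that direction is t = 4, where E'' = 630 > 0 (a local minimum). The iterate converges there.

4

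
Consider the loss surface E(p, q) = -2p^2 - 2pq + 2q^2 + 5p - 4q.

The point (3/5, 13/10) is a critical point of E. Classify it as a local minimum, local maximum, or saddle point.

The Hessian of E is constant: H = [[-4, -2], [-2, 4]].
det(H) = (-4)·4 − (-2)² = -20.
Since det(H) < 0, H is indefinite and the critical point is a saddle point.

saddle point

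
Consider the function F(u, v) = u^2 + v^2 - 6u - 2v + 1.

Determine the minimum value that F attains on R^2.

F(u,v) separates as P(u) + Q(v) + 1, so its minimum is min P + min Q + 1.
P'(u) = 2u - 6 vanishes at u ∈ {3}; Q'(v) = 2v - 2 vanishes at v ∈ {1}.
Local minima of P (where P''>0): P(3)=-9. Local minima of Q: Q(1)=-1.
So the global minimum of F is P(3) + Q(1) + 1 = -9 − 1 + 1 = -9, attained at (3, 1).

-9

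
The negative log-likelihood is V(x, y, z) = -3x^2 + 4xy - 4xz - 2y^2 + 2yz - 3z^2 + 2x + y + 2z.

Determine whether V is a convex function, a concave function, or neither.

concave

V is quadratic, so its Hessian is the constant matrix H = [[-6, 4, -4], [4, -4, 2], [-4, 2, -6]].
Leading principal minors: -6, 8, -24.
Signs alternate −, +, − ⇒ H ≺ 0 ⇒ concave.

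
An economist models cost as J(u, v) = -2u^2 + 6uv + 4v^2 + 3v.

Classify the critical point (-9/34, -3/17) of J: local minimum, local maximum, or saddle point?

The Hessian of J is constant: H = [[-4, 6], [6, 8]].
det(H) = (-4)·8 − 6² = -68.
Since det(H) < 0, H is indefinite and the critical point is a saddle point.

saddle point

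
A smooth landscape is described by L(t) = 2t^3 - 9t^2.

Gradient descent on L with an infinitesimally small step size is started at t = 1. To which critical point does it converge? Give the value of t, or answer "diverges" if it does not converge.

L'(t) = 6t(t - 3), so L'(1) = -12.
Gradient descent moves in the -L' direction, i.e. t is increasing.
The nearest critical point in that direction is t = 3, where L'' = 18 > 0 (a local minimum). The iterate converges there.

3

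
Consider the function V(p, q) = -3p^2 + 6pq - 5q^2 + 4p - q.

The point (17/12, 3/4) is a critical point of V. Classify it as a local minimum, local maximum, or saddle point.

The Hessian of V is constant: H = [[-6, 6], [6, -10]].
det(H) = (-6)·(-10) − 6² = 24.
det(H) > 0 and tr(H) = -16 < 0, so H is negative definite and the point is a local maximum.

local maximum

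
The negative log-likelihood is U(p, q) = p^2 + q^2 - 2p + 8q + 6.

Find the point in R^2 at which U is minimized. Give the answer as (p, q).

(1, -4)

U(p,q) separates as A(p) + B(q) + 6, so its minimum is min A + min B + 6.
A'(p) = 2p - 2 vanishes at p ∈ {1}; B'(q) = 2q + 8 vanishes at q ∈ {-4}.
Local minima of A (where A''>0): A(1)=-1. Local minima of B: B(-4)=-16.
So the global minimum of U is A(1) + B(-4) + 6 = -1 − 16 + 6 = -11, attained at (1, -4).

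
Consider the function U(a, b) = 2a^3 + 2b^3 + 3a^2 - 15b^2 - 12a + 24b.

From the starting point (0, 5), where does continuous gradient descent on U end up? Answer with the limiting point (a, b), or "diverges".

(1, 4)

U is separable, so gradient descent decouples: a follows -∂U/∂a, b follows -∂U/∂b.
∂U/∂a = 6(a - 1)(a + 2); at a=0 this is -12, so a increases.
∂U/∂b = 6(b - 4)(b - 1); at b=5 this is 24, so b decreases.
a converges to its nearest critical value 1 (a local min of the a-part); b converges to 4. The iterate converges to (1, 4).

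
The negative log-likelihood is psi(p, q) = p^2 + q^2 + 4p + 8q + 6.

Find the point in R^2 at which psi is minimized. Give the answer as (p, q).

(-2, -4)

psi(p,q) separates as A(p) + B(q) + 6, so its minimum is min A + min B + 6.
A'(p) = 2p + 4 vanishes at p ∈ {-2}; B'(q) = 2q + 8 vanishes at q ∈ {-4}.
Local minima of A (where A''>0): A(-2)=-4. Local minima of B: B(-4)=-16.
So the global minimum of psi is A(-2) + B(-4) + 6 = -4 − 16 + 6 = -14, attained at (-2, -4).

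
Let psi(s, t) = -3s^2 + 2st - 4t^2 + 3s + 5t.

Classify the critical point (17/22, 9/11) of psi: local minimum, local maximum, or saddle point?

The Hessian of psi is constant: H = [[-6, 2], [2, -8]].
det(H) = (-6)·(-8) − 2² = 44.
det(H) > 0 and tr(H) = -14 < 0, so H is negative definite and the point is a local maximum.

local maximum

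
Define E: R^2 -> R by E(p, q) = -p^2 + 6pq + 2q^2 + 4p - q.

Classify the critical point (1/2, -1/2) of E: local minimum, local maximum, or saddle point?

saddle point

The Hessian of E is constant: H = [[-2, 6], [6, 4]].
det(H) = (-2)·4 − 6² = -44.
Since det(H) < 0, H is indefinite and the critical point is a saddle point.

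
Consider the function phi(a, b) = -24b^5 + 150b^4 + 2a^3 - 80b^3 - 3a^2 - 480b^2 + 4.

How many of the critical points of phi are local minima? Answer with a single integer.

phi separates as a function of a plus a function of b, so ∇phi=0 decouples.
∂phi/∂a = 6a(a - 1) = 0 at a ∈ {0, 1}; ∂phi/∂b = -120b(b - 4)(b - 2)(b + 1) = 0 at b ∈ {-1, 0, 2, 4}.
The Hessian is diagonal: diag(phi_aa, phi_bb). Second derivatives: phi_aa(0)=-6, phi_aa(1)=6; phi_bb(-1)=1800, phi_bb(0)=-960, phi_bb(2)=1440, phi_bb(4)=-4800.
Local minima occur where both diagonal entries positive: (1, -1), (1, 2). Count: 2.

2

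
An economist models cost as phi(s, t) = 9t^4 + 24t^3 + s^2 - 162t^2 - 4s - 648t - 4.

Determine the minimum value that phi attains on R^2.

phi(s,t) separates as P(s) + Q(t) − 4, so its minimum is min P + min Q − 4.
P'(s) = 2s - 4 vanishes at s ∈ {2}; Q'(t) = 36(t - 3)(t + 2)(t + 3) vanishes at t ∈ {-3, -2, 3}.
Local minima of P (where P''>0): P(2)=-4. Local minima of Q: Q(-3)=567, Q(3)=-2025.
So the global minimum of phi is P(2) + Q(3) − 4 = -4 − 2025 − 4 = -2033, attained at (2, 3).

-2033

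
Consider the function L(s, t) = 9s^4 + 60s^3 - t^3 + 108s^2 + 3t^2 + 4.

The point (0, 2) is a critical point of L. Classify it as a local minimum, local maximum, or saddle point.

saddle point

The mixed partial ∂²L/∂s∂t is 0, so the Hessian at any point is diag(L_ss, L_tt) = diag(36(3s^2 + 10s + 6), 6(-t + 1)).
At (0, 2): H = diag(216, -6).
The eigenvalues have opposite signs, so H is indefinite: a saddle point.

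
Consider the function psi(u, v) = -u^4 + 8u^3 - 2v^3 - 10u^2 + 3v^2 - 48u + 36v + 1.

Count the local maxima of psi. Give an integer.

2

psi separates as a function of u plus a function of v, so ∇psi=0 decouples.
∂psi/∂u = -4(u - 4)(u - 3)(u + 1) = 0 at u ∈ {-1, 3, 4}; ∂psi/∂v = -6(v - 3)(v + 2) = 0 at v ∈ {-2, 3}.
The Hessian is diagonal: diag(psi_uu, psi_vv). Second derivatives: psi_uu(-1)=-80, psi_uu(3)=16, psi_uu(4)=-20; psi_vv(-2)=30, psi_vv(3)=-30.
Local maxima occur where both diagonal entries negative: (-1, 3), (4, 3). Count: 2.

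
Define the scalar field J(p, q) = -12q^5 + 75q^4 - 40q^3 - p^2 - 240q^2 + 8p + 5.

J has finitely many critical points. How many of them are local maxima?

2

J separates as a function of p plus a function of q, so ∇J=0 decouples.
∂J/∂p = -2(p - 4) = 0 at p ∈ {4}; ∂J/∂q = -60q(q - 4)(q - 2)(q + 1) = 0 at q ∈ {-1, 0, 2, 4}.
The Hessian is diagonal: diag(J_pp, J_qq). Second derivatives: J_pp(4)=-2; J_qq(-1)=900, J_qq(0)=-480, J_qq(2)=720, J_qq(4)=-2400.
Local maxima occur where both diagonal entries negative: (4, 0), (4, 4). Count: 2.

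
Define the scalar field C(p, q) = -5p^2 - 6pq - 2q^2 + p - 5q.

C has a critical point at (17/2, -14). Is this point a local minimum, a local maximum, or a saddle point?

local maximum

The Hessian of C is constant: H = [[-10, -6], [-6, -4]].
det(H) = (-10)·(-4) − (-6)² = 4.
det(H) > 0 and tr(H) = -14 < 0, so H is negative definite and the point is a local maximum.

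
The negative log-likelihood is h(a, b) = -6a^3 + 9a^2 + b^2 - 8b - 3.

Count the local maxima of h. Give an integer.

0

h separates as a function of a plus a function of b, so ∇h=0 decouples.
∂h/∂a = -18a(a - 1) = 0 at a ∈ {0, 1}; ∂h/∂b = 2(b - 4) = 0 at b ∈ {4}.
The Hessian is diagonal: diag(h_aa, h_bb). Second derivatives: h_aa(0)=18, h_aa(1)=-18; h_bb(4)=2.
Local maxima occur where both diagonal entries negative: none. Count: 0.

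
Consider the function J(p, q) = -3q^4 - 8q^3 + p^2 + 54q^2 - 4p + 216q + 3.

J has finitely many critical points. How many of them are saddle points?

J separates as a function of p plus a function of q, so ∇J=0 decouples.
∂J/∂p = 2(p - 2) = 0 at p ∈ {2}; ∂J/∂q = -12(q - 3)(q + 2)(q + 3) = 0 at q ∈ {-3, -2, 3}.
The Hessian is diagonal: diag(J_pp, J_qq). Second derivatives: J_pp(2)=2; J_qq(-3)=-72, J_qq(-2)=60, J_qq(3)=-360.
Saddle points occur where the two diagonal entries have opposite signs: (2, -3), (2, 3). Count: 2.

2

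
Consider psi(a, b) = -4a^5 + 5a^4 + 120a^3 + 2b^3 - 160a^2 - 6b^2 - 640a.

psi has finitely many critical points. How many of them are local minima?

psi separates as a function of a plus a function of b, so ∇psi=0 decouples.
∂psi/∂a = -20(a - 4)(a - 2)(a + 1)(a + 4) = 0 at a ∈ {-4, -1, 2, 4}; ∂psi/∂b = 6b(b - 2) = 0 at b ∈ {0, 2}.
The Hessian is diagonal: diag(psi_aa, psi_bb). Second derivatives: psi_aa(-4)=2880, psi_aa(-1)=-900, psi_aa(2)=720, psi_aa(4)=-1600; psi_bb(0)=-12, psi_bb(2)=12.
Local minima occur where both diagonal entries positive: (-4, 2), (2, 2). Count: 2.

2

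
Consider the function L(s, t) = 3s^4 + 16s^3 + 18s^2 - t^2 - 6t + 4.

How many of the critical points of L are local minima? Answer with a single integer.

L separates as a function of s plus a function of t, so ∇L=0 decouples.
∂L/∂s = 12s(s + 1)(s + 3) = 0 at s ∈ {-3, -1, 0}; ∂L/∂t = -2(t + 3) = 0 at t ∈ {-3}.
The Hessian is diagonal: diag(L_ss, L_tt). Second derivatives: L_ss(-3)=72, L_ss(-1)=-24, L_ss(0)=36; L_tt(-3)=-2.
Local minima occur where both diagonal entries positive: none. Count: 0.

0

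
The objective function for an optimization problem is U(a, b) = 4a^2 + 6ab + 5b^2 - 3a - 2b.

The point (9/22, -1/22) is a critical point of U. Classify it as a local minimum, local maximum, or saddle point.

local minimum

The Hessian of U is constant: H = [[8, 6], [6, 10]].
det(H) = 8·10 − 6² = 44.
det(H) > 0 and tr(H) = 18 > 0, so H is positive definite and the point is a local minimum.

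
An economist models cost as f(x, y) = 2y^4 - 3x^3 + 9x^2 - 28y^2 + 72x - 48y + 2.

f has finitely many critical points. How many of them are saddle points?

f separates as a function of x plus a function of y, so ∇f=0 decouples.
∂f/∂x = -9(x - 4)(x + 2) = 0 at x ∈ {-2, 4}; ∂f/∂y = 8(y - 3)(y + 1)(y + 2) = 0 at y ∈ {-2, -1, 3}.
The Hessian is diagonal: diag(f_xx, f_yy). Second derivatives: f_xx(-2)=54, f_xx(4)=-54; f_yy(-2)=40, f_yy(-1)=-32, f_yy(3)=160.
Saddle points occur where the two diagonal entries have opposite signs: (-2, -1), (4, -2), (4, 3). Count: 3.

3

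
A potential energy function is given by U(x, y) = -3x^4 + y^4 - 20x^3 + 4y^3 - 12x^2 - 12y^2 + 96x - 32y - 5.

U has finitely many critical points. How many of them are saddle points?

U separates as a function of x plus a function of y, so ∇U=0 decouples.
∂U/∂x = -12(x - 1)(x + 2)(x + 4) = 0 at x ∈ {-4, -2, 1}; ∂U/∂y = 4(y - 2)(y + 1)(y + 4) = 0 at y ∈ {-4, -1, 2}.
The Hessian is diagonal: diag(U_xx, U_yy). Second derivatives: U_xx(-4)=-120, U_xx(-2)=72, U_xx(1)=-180; U_yy(-4)=72, U_yy(-1)=-36, U_yy(2)=72.
Saddle points occur where the two diagonal entries have opposite signs: (-4, -4), (-4, 2), (-2, -1), (1, -4), (1, 2). Count: 5.

5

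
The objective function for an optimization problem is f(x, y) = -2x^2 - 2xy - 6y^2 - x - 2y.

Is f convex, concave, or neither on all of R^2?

f is quadratic, so its Hessian is the constant matrix H = [[-4, -2], [-2, -12]].
det(H) = 44, tr(H) = -16.
det(H) > 0 and tr(H) < 0, so H is negative definite everywhere: concave.

concave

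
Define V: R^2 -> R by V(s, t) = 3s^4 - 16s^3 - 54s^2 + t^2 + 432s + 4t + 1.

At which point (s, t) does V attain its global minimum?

V(s,t) separates as P(s) + Q(t) + 1, so its minimum is min P + min Q + 1.
P'(s) = 12(s - 4)(s - 3)(s + 3) vanishes at s ∈ {-3, 3, 4}; Q'(t) = 2(t + 2) vanishes at t ∈ {-2}.
Local minima of P (where P''>0): P(-3)=-1107, P(4)=608. Local minima of Q: Q(-2)=-4.
So the global minimum of V is P(-3) + Q(-2) + 1 = -1107 − 4 + 1 = -1110, attained at (-3, -2).

(-3, -2)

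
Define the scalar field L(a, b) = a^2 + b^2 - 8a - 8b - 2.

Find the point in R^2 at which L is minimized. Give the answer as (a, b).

(4, 4)

L(a,b) separates as P(a) + Q(b) − 2, so its minimum is min P + min Q − 2.
P'(a) = 2a - 8 vanishes at a ∈ {4}; Q'(b) = 2b - 8 vanishes at b ∈ {4}.
Local minima of P (where P''>0): P(4)=-16. Local minima of Q: Q(4)=-16.
So the global minimum of L is P(4) + Q(4) − 2 = -16 − 16 − 2 = -34, attained at (4, 4).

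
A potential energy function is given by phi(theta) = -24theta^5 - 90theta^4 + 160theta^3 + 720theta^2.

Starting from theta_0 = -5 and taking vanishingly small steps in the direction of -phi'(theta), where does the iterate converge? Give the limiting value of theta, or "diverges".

-3

phi'(theta) = -120theta(theta - 2)(theta + 2)(theta + 3), so phi'(-5) = -25200.
Gradient descent moves in the -phi' direction, i.e. theta is increasing.
The nearest critical point in that direction is theta = -3, where phi'' = 1800 > 0 (a local minimum). The iterate converges there.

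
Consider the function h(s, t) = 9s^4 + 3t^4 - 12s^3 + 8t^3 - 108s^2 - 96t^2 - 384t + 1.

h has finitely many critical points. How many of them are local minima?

h separates as a function of s plus a function of t, so ∇h=0 decouples.
∂h/∂s = 36s(s - 3)(s + 2) = 0 at s ∈ {-2, 0, 3}; ∂h/∂t = 12(t - 4)(t + 2)(t + 4) = 0 at t ∈ {-4, -2, 4}.
The Hessian is diagonal: diag(h_ss, h_tt). Second derivatives: h_ss(-2)=360, h_ss(0)=-216, h_ss(3)=540; h_tt(-4)=192, h_tt(-2)=-144, h_tt(4)=576.
Local minima occur where both diagonal entries positive: (-2, -4), (-2, 4), (3, -4), (3, 4). Count: 4.

4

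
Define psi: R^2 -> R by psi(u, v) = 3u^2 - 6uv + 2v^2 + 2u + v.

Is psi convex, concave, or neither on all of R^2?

neither

psi is quadratic, so its Hessian is the constant matrix H = [[6, -6], [-6, 4]].
det(H) = -12, tr(H) = 10.
det(H) < 0, so H is indefinite: neither convex nor concave.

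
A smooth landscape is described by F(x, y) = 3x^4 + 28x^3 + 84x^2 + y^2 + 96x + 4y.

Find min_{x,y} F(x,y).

F(x,y) separates as P(x) + Q(y), so its minimum is min P + min Q.
P'(x) = 12(x + 1)(x + 2)(x + 4) vanishes at x ∈ {-4, -2, -1}; Q'(y) = 2y + 4 vanishes at y ∈ {-2}.
Local minima of P (where P''>0): P(-4)=-64, P(-1)=-37. Local minima of Q: Q(-2)=-4.
So the global minimum of F is P(-4) + Q(-2) = -64 − 4 = -68, attained at (-4, -2).

-68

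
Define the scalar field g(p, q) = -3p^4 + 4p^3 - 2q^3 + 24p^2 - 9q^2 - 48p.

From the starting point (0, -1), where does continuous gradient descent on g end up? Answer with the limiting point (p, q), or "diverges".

(1, -3)

g is separable, so gradient descent decouples: p follows -∂g/∂p, q follows -∂g/∂q.
∂g/∂p = -12(p - 2)(p - 1)(p + 2); at p=0 this is -48, so p increases.
∂g/∂q = -6q(q + 3); at q=-1 this is 12, so q decreases.
p converges to its nearest critical value 1 (a local min of the p-part); q converges to -3. The iterate converges to (1, -3).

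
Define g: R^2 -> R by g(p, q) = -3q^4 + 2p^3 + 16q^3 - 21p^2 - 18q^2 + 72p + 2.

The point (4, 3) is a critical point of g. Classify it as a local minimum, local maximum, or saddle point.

The mixed partial ∂²g/∂p∂q is 0, so the Hessian at any point is diag(g_pp, g_qq) = diag(6(2p - 7), 12(-3q^2 + 8q - 3)).
At (4, 3): H = diag(6, -72).
The eigenvalues have opposite signs, so H is indefinite: a saddle point.

saddle point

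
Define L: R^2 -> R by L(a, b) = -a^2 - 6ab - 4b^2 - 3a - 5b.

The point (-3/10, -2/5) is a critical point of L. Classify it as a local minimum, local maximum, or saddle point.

The Hessian of L is constant: H = [[-2, -6], [-6, -8]].
det(H) = (-2)·(-8) − (-6)² = -20.
Since det(H) < 0, H is indefinite and the critical point is a saddle point.

saddle point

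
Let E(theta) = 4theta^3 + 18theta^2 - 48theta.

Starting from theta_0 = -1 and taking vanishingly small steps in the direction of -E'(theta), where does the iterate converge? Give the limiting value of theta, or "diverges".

E'(theta) = 12(theta - 1)(theta + 4), so E'(-1) = -72.
Gradient descent moves in the -E' direction, i.e. theta is increasing.
The nearest critical point in that direction is theta = 1, where E'' = 60 > 0 (a local minimum). The iterate converges there.

1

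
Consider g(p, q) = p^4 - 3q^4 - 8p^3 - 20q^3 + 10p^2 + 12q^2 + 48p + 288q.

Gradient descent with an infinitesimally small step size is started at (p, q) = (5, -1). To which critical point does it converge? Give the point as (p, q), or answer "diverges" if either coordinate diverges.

g is separable, so gradient descent decouples: p follows -∂g/∂p, q follows -∂g/∂q.
∂g/∂p = 4(p - 4)(p - 3)(p + 1); at p=5 this is 48, so p decreases.
∂g/∂q = -12(q - 2)(q + 3)(q + 4); at q=-1 this is 216, so q decreases.
p converges to its nearest critical value 4 (a local min of the p-part); q converges to -3. The iterate converges to (4, -3).

(4, -3)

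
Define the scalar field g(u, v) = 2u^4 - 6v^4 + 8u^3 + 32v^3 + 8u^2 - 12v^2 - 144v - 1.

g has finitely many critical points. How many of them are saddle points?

5

g separates as a function of u plus a function of v, so ∇g=0 decouples.
∂g/∂u = 8u(u + 1)(u + 2) = 0 at u ∈ {-2, -1, 0}; ∂g/∂v = -24(v - 3)(v - 2)(v + 1) = 0 at v ∈ {-1, 2, 3}.
The Hessian is diagonal: diag(g_uu, g_vv). Second derivatives: g_uu(-2)=16, g_uu(-1)=-8, g_uu(0)=16; g_vv(-1)=-288, g_vv(2)=72, g_vv(3)=-96.
Saddle points occur where the two diagonal entries have opposite signs: (-2, -1), (-2, 3), (-1, 2), (0, -1), (0, 3). Count: 5.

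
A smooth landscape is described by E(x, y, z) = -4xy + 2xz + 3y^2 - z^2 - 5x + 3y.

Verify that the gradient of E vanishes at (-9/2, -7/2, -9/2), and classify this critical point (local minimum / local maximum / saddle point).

saddle point

∇E = (-4y + 2z - 5, -4x + 6y + 3, 2x - 2z); substituting (-9/2, -7/2, -9/2) gives ∇E = (0, 0, 0), so (-9/2, -7/2, -9/2) is indeed a critical point.
The Hessian is constant: H = [[0, -4, 2], [-4, 6, 0], [2, 0, -2]].
Leading principal minors: Δ₁ = 0, Δ₂ = -16, Δ₃ = 8.
The minors fit neither the all-positive nor the alternating-sign pattern, so H is indefinite: a saddle point.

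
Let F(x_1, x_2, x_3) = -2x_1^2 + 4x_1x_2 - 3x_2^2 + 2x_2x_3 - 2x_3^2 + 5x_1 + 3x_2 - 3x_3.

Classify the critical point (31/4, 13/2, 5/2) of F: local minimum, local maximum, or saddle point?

local maximum

The Hessian is constant: H = [[-4, 4, 0], [4, -6, 2], [0, 2, -4]].
Leading principal minors: Δ₁ = -4, Δ₂ = 8, Δ₃ = -16.
The minors alternate sign starting negative (−, +, −), so H is negative definite: a local maximum.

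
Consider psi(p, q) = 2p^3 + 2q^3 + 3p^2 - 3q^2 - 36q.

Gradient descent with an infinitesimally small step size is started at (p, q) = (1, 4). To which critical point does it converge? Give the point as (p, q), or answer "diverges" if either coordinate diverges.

psi is separable, so gradient descent decouples: p follows -∂psi/∂p, q follows -∂psi/∂q.
∂psi/∂p = 6p(p + 1); at p=1 this is 12, so p decreases.
∂psi/∂q = 6(q - 3)(q + 2); at q=4 this is 36, so q decreases.
p converges to its nearest critical value 0 (a local min of the p-part); q converges to 3. The iterate converges to (0, 3).

(0, 3)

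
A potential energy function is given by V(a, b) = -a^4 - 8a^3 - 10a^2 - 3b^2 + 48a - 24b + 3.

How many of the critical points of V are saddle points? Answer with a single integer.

V separates as a function of a plus a function of b, so ∇V=0 decouples.
∂V/∂a = -4(a - 1)(a + 3)(a + 4) = 0 at a ∈ {-4, -3, 1}; ∂V/∂b = -6(b + 4) = 0 at b ∈ {-4}.
The Hessian is diagonal: diag(V_aa, V_bb). Second derivatives: V_aa(-4)=-20, V_aa(-3)=16, V_aa(1)=-80; V_bb(-4)=-6.
Saddle points occur where the two diagonal entries have opposite signs: (-3, -4). Count: 1.

1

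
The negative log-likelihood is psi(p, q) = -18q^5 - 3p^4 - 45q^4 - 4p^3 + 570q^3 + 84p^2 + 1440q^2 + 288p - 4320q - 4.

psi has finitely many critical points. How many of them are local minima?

psi separates as a function of p plus a function of q, so ∇psi=0 decouples.
∂psi/∂p = -12(p - 4)(p + 2)(p + 3) = 0 at p ∈ {-3, -2, 4}; ∂psi/∂q = -90(q - 4)(q - 1)(q + 3)(q + 4) = 0 at q ∈ {-4, -3, 1, 4}.
The Hessian is diagonal: diag(psi_pp, psi_qq). Second derivatives: psi_pp(-3)=-84, psi_pp(-2)=72, psi_pp(4)=-504; psi_qq(-4)=3600, psi_qq(-3)=-2520, psi_qq(1)=5400, psi_qq(4)=-15120.
Local minima occur where both diagonal entries positive: (-2, -4), (-2, 1). Count: 2.

2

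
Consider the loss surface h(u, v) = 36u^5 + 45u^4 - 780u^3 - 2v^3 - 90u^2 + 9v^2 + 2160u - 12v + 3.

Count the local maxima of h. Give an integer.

h separates as a function of u plus a function of v, so ∇h=0 decouples.
∂h/∂u = 180(u - 3)(u - 1)(u + 1)(u + 4) = 0 at u ∈ {-4, -1, 1, 3}; ∂h/∂v = -6(v - 2)(v - 1) = 0 at v ∈ {1, 2}.
The Hessian is diagonal: diag(h_uu, h_vv). Second derivatives: h_uu(-4)=-18900, h_uu(-1)=4320, h_uu(1)=-3600, h_uu(3)=10080; h_vv(1)=6, h_vv(2)=-6.
Local maxima occur where both diagonal entries negative: (-4, 2), (1, 2). Count: 2.

2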